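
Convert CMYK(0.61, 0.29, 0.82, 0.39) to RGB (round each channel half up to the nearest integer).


R = 255 × (1-C) × (1-K) = 255 × 0.39 × 0.61 = 60.6645 → 61
G = 255 × (1-M) × (1-K) = 255 × 0.71 × 0.61 = 110.4405 → 110
B = 255 × (1-Y) × (1-K) = 255 × 0.18 × 0.61 = 27.999 → 28
= RGB(61, 110, 28)


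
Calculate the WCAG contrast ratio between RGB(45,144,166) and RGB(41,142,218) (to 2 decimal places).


Linearize each sRGB channel c=v/255: c/12.92 if c ≤ 0.04045 else ((c+0.055)/1.055)^2.4
L = 0.2126×R_lin + 0.7152×G_lin + 0.0722×B_lin
Color 1 (45,144,166):
  R=45: 45/255≈0.1765 > 0.04045 → ((0.1765+0.055)/1.055)^2.4 ≈ 0.02624
  G=144: 144/255≈0.5647 > 0.04045 → ((0.5647+0.055)/1.055)^2.4 ≈ 0.27889
  B=166: 166/255≈0.6510 > 0.04045 → ((0.6510+0.055)/1.055)^2.4 ≈ 0.38133
  L1 = 0.2126×0.02624 + 0.7152×0.27889 + 0.0722×0.38133 ≈ 0.23258
Color 2 (41,142,218):
  R=41: 41/255≈0.1608 > 0.04045 → ((0.1608+0.055)/1.055)^2.4 ≈ 0.02217
  G=142: 142/255≈0.5569 > 0.04045 → ((0.5569+0.055)/1.055)^2.4 ≈ 0.27050
  B=218: 218/255≈0.8549 > 0.04045 → ((0.8549+0.055)/1.055)^2.4 ≈ 0.70110
  L2 = 0.2126×0.02217 + 0.7152×0.27050 + 0.0722×0.70110 ≈ 0.24879
Lighter = 0.24879, Darker = 0.23258
Ratio = (L_lighter + 0.05) / (L_darker + 0.05)
Ratio = (0.24879 + 0.05) / (0.23258 + 0.05) = 0.29879 / 0.28258 ≈ 1.0574
Ratio ≈ 1.06:1


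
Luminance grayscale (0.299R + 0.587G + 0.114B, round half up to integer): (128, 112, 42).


Gray = 0.299×R + 0.587×G + 0.114×B
Gray = 0.299×128 + 0.587×112 + 0.114×42
Gray = 38.272 + 65.744 + 4.788
Gray = 108.804 → round half up → 109
Gray = 109


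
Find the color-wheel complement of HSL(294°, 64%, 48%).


Complement = opposite side of color wheel = hue + 180°
H' = (294 + 180) mod 360 = 114°
S and L unchanged.
= HSL(114°, 64%, 48%)


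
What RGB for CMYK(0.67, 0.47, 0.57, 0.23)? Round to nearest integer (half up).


R = 255 × (1-C) × (1-K) = 255 × 0.33 × 0.77 = 64.7955 → 65
G = 255 × (1-M) × (1-K) = 255 × 0.53 × 0.77 = 104.0655 → 104
B = 255 × (1-Y) × (1-K) = 255 × 0.43 × 0.77 = 84.4305 → 84
= RGB(65, 104, 84)


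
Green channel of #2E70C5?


Color: #2E70C5
R = 2E = 46
G = 70 = 112
B = C5 = 197
Green = 112


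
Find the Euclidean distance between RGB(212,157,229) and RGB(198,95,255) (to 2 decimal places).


d = √[(R₁-R₂)² + (G₁-G₂)² + (B₁-B₂)²]
d = √[(212-198)² + (157-95)² + (229-255)²]
d = √[196 + 3844 + 676]
d = √4716
d ≈ 68.67


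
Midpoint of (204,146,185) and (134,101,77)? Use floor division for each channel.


Midpoint: each channel = ⌊(C₁+C₂)/2⌋
R: ⌊(204+134)/2⌋ = 169
G: ⌊(146+101)/2⌋ = 123
B: ⌊(185+77)/2⌋ = 131
= RGB(169, 123, 131)


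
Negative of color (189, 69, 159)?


Invert: (255-R, 255-G, 255-B)
R: 255-189 = 66
G: 255-69 = 186
B: 255-159 = 96
= RGB(66, 186, 96)


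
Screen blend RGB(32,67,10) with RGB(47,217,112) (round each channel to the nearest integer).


Screen: C = 255 - (255-A)×(255-B)/255, rounded to nearest integer
R: 255 - (255-32)×(255-47)/255 = 255 - 46384/255 ≈ 255 - 181.898 = 73.102 → 73
G: 255 - (255-67)×(255-217)/255 = 255 - 7144/255 ≈ 255 - 28.016 = 226.984 → 227
B: 255 - (255-10)×(255-112)/255 = 255 - 35035/255 ≈ 255 - 137.392 = 117.608 → 118
= RGB(73, 227, 118)


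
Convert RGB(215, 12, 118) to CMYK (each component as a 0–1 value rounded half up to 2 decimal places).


R'=215/255≈0.8431, G'=12/255≈0.0471, B'=118/255≈0.4627
K = 1 - max(R',G',B') = 1 - 215/255 = 40/255 = 0.15686… → 0.16
(1-R'-K)/(1-K) simplifies to (max-R)/max with max = 215:
C = (215-215)/215 = 0/215 = 0 → 0.00
M = (215-12)/215 = 203/215 = 0.94418… → 0.94
Y = (215-118)/215 = 97/215 = 0.45116… → 0.45
= CMYK(0.00, 0.94, 0.45, 0.16)


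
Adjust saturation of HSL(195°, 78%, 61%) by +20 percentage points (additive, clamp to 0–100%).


Original S = 78%
Adjustment = +20 percentage points
New S = 78 + (20) = 98
Clamp to [0, 100] → 98
= HSL(195°, 98%, 61%)


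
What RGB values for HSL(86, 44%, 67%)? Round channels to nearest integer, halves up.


H=86°, S=0.44, L=0.67
C = (1-|2L-1|)×S = (1-|0.34|)×0.44 = 0.2904
H' = H/60 = 86/60 ≈ 1.4333; X = C×(1-|H' mod 2 - 1|) = 0.16456
m = L - C/2 = 0.67 - 0.1452 = 0.5248
Sector ⌊H'⌋ = 1 → (R',G',B') = (0.16456, 0.2904, 0.0)
RGB = ((R'+m)×255, (G'+m)×255, (B'+m)×255) = (175.7868, 207.876, 133.824)
Round half up → RGB(176, 208, 134)


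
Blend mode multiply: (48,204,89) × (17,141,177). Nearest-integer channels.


Multiply: C = A×B/255, rounded to nearest integer
R: 48×17/255 = 816/255 ≈ 3.200 → 3
G: 204×141/255 = 28764/255 ≈ 112.800 → 113
B: 89×177/255 = 15753/255 ≈ 61.776 → 62
= RGB(3, 113, 62)


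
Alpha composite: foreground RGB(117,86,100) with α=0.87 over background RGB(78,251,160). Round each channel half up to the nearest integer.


C = α×F + (1-α)×B, with 1-α = 0.13
R: 0.87×117 + 0.13×78 = 101.79 + 10.14 = 111.93 → 112
G: 0.87×86 + 0.13×251 = 74.82 + 32.63 = 107.45 → 107
B: 0.87×100 + 0.13×160 = 87.00 + 20.80 = 107.80 → 108
= RGB(112, 107, 108)


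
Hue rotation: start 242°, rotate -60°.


New hue = (H + rotation) mod 360
New hue = (242 -60) mod 360
= 182 mod 360
= 182°


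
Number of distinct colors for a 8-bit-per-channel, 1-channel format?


Total bits = 8 bits/channel × 1 channels = 8 bits
Distinct colors = 2^8
= 256 colors


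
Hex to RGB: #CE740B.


CE → 206 (R)
74 → 116 (G)
0B → 11 (B)
= RGB(206, 116, 11)


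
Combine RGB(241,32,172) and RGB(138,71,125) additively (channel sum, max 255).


Additive: each channel = min(255, C₁+C₂)
R: 241+138 = 379 → 255
G: 32+71 = 103 → 103
B: 172+125 = 297 → 255
= RGB(255, 103, 255)


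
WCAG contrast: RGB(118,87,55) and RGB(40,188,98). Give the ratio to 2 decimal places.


Linearize each sRGB channel c=v/255: c/12.92 if c ≤ 0.04045 else ((c+0.055)/1.055)^2.4
L = 0.2126×R_lin + 0.7152×G_lin + 0.0722×B_lin
Color 1 (118,87,55):
  R=118: 118/255≈0.4627 > 0.04045 → ((0.4627+0.055)/1.055)^2.4 ≈ 0.18116
  G=87: 87/255≈0.3412 > 0.04045 → ((0.3412+0.055)/1.055)^2.4 ≈ 0.09531
  B=55: 55/255≈0.2157 > 0.04045 → ((0.2157+0.055)/1.055)^2.4 ≈ 0.03820
  L1 = 0.2126×0.18116 + 0.7152×0.09531 + 0.0722×0.03820 ≈ 0.10944
Color 2 (40,188,98):
  R=40: 40/255≈0.1569 > 0.04045 → ((0.1569+0.055)/1.055)^2.4 ≈ 0.02122
  G=188: 188/255≈0.7373 > 0.04045 → ((0.7373+0.055)/1.055)^2.4 ≈ 0.50289
  B=98: 98/255≈0.3843 > 0.04045 → ((0.3843+0.055)/1.055)^2.4 ≈ 0.12214
  L2 = 0.2126×0.02122 + 0.7152×0.50289 + 0.0722×0.12214 ≈ 0.37299
Lighter = 0.37299, Darker = 0.10944
Ratio = (L_lighter + 0.05) / (L_darker + 0.05)
Ratio = (0.37299 + 0.05) / (0.10944 + 0.05) = 0.42299 / 0.15944 ≈ 2.6530
Ratio ≈ 2.65:1


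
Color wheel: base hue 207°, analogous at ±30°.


Base hue: 207°
Left analog: (207 - 30) mod 360 = 177°
Right analog: (207 + 30) mod 360 = 237°
Analogous hues = 177° and 237°


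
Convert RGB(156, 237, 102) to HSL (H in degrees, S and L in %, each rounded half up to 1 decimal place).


Normalize: R'=156/255≈0.6118, G'=237/255≈0.9294, B'=102/255≈0.4000
Max=237/255, Min=102/255, Δ=Max-Min=135/255
L = (Max+Min)/2 = (237+102)/510 = 339/510 = 0.66470… → L = 66.5%
L > 0.5 → S = Δ/(2-Max-Min) = 135/(510-237-102) = 135/171 = 0.78947… → S = 78.9%
(the 1/255 factors cancel in S and H, so raw channel differences can be used)
Max is G' → H = 60 × ((B-R)/Δ + 2) = 60 × ((102-156)/135 + 2)
  -54/135 + 2 = -0.4 + 2 = 1.6
  H = 60 × 1.6 = 96° → H = 96.0°
= HSL(96.0°, 78.9%, 66.5%)


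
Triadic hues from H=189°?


Triadic: equally spaced at 120° intervals
H1 = 189°
H2 = (189 + 120) mod 360 = 309°
H3 = (189 + 240) mod 360 = 69°
Triadic = 189°, 309°, 69°


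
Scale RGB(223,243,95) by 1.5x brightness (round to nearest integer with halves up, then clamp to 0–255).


Multiply each channel by 1.5, round half up, clamp to [0, 255]
R: 223×1.5 = 334.5 → round → 335 → clamp → 255
G: 243×1.5 = 364.5 → round → 365 → clamp → 255
B: 95×1.5 = 142.5 → round → 143
= RGB(255, 255, 143)


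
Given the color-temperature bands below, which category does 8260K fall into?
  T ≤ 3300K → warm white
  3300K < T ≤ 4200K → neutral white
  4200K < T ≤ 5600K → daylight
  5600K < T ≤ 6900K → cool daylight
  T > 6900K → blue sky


Temperature: 8260K
8260K > 6900K → blue sky
Classification: blue sky


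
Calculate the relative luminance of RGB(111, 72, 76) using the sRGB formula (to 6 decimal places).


Linearize each channel (sRGB transfer function): c = v/255; c_lin = c/12.92 if c ≤ 0.04045, else ((c+0.055)/1.055)^2.4
  R: 111/255 ≈ 0.435294 > 0.04045 → ((0.435294+0.055)/1.055)^2.4 ≈ 0.158961
  G: 72/255 ≈ 0.282353 > 0.04045 → ((0.282353+0.055)/1.055)^2.4 ≈ 0.064803
  B: 76/255 ≈ 0.298039 > 0.04045 → ((0.298039+0.055)/1.055)^2.4 ≈ 0.072272
R_lin = 0.158961, G_lin = 0.064803, B_lin = 0.072272
L = 0.2126×R + 0.7152×G + 0.0722×B
L = 0.2126×0.158961 + 0.7152×0.064803 + 0.0722×0.072272
L ≈ 0.085360


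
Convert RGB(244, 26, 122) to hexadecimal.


R = 244 → F4 (hex)
G = 26 → 1A (hex)
B = 122 → 7A (hex)
Hex = #F41A7A


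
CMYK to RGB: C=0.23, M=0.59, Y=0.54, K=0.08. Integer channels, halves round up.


R = 255 × (1-C) × (1-K) = 255 × 0.77 × 0.92 = 180.642 → 181
G = 255 × (1-M) × (1-K) = 255 × 0.41 × 0.92 = 96.186 → 96
B = 255 × (1-Y) × (1-K) = 255 × 0.46 × 0.92 = 107.916 → 108
= RGB(181, 96, 108)


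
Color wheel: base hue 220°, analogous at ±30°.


Base hue: 220°
Left analog: (220 - 30) mod 360 = 190°
Right analog: (220 + 30) mod 360 = 250°
Analogous hues = 190° and 250°


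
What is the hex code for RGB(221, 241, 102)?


R = 221 → DD (hex)
G = 241 → F1 (hex)
B = 102 → 66 (hex)
Hex = #DDF166


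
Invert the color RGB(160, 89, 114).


Invert: (255-R, 255-G, 255-B)
R: 255-160 = 95
G: 255-89 = 166
B: 255-114 = 141
= RGB(95, 166, 141)


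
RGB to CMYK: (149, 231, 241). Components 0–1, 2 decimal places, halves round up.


R'=149/255≈0.5843, G'=231/255≈0.9059, B'=241/255≈0.9451
K = 1 - max(R',G',B') = 1 - 241/255 = 14/255 = 0.05490… → 0.05
(1-R'-K)/(1-K) simplifies to (max-R)/max with max = 241:
C = (241-149)/241 = 92/241 = 0.38174… → 0.38
M = (241-231)/241 = 10/241 = 0.04149… → 0.04
Y = (241-241)/241 = 0/241 = 0 → 0.00
= CMYK(0.38, 0.04, 0.00, 0.05)


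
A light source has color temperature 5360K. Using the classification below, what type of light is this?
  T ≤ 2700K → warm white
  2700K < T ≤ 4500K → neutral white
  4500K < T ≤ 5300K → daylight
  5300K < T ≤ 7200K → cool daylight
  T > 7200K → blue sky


Temperature: 5360K
5300K < 5360K ≤ 7200K → cool daylight
Classification: cool daylight


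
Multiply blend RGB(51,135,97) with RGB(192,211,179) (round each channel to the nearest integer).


Multiply: C = A×B/255, rounded to nearest integer
R: 51×192/255 = 9792/255 ≈ 38.400 → 38
G: 135×211/255 = 28485/255 ≈ 111.706 → 112
B: 97×179/255 = 17363/255 ≈ 68.090 → 68
= RGB(38, 112, 68)


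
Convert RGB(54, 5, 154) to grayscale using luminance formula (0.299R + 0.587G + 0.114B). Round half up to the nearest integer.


Gray = 0.299×R + 0.587×G + 0.114×B
Gray = 0.299×54 + 0.587×5 + 0.114×154
Gray = 16.146 + 2.935 + 17.556
Gray = 36.637 → round half up → 37
Gray = 37


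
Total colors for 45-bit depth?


Colors = 2^bits = 2^45
= 35,184,372,088,832 colors


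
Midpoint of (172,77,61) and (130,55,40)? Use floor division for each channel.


Midpoint: each channel = ⌊(C₁+C₂)/2⌋
R: ⌊(172+130)/2⌋ = 151
G: ⌊(77+55)/2⌋ = 66
B: ⌊(61+40)/2⌋ = 50
= RGB(151, 66, 50)


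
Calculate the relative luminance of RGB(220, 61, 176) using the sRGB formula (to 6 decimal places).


Linearize each channel (sRGB transfer function): c = v/255; c_lin = c/12.92 if c ≤ 0.04045, else ((c+0.055)/1.055)^2.4
  R: 220/255 ≈ 0.862745 > 0.04045 → ((0.862745+0.055)/1.055)^2.4 ≈ 0.715694
  G: 61/255 ≈ 0.239216 > 0.04045 → ((0.239216+0.055)/1.055)^2.4 ≈ 0.046665
  B: 176/255 ≈ 0.690196 > 0.04045 → ((0.690196+0.055)/1.055)^2.4 ≈ 0.434154
R_lin = 0.715694, G_lin = 0.046665, B_lin = 0.434154
L = 0.2126×R + 0.7152×G + 0.0722×B
L = 0.2126×0.715694 + 0.7152×0.046665 + 0.0722×0.434154
L ≈ 0.216877


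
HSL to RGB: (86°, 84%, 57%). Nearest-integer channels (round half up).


H=86°, S=0.84, L=0.57
C = (1-|2L-1|)×S = (1-|0.14|)×0.84 = 0.7224
H' = H/60 = 86/60 ≈ 1.4333; X = C×(1-|H' mod 2 - 1|) = 0.40936
m = L - C/2 = 0.57 - 0.3612 = 0.2088
Sector ⌊H'⌋ = 1 → (R',G',B') = (0.40936, 0.7224, 0.0)
RGB = ((R'+m)×255, (G'+m)×255, (B'+m)×255) = (157.6308, 237.456, 53.244)
Round half up → RGB(158, 237, 53)


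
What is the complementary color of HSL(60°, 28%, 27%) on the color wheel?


Complement = opposite side of color wheel = hue + 180°
H' = (60 + 180) mod 360 = 240°
S and L unchanged.
= HSL(240°, 28%, 27%)


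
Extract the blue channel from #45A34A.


Color: #45A34A
R = 45 = 69
G = A3 = 163
B = 4A = 74
Blue = 74


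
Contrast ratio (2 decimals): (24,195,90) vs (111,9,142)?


Linearize each sRGB channel c=v/255: c/12.92 if c ≤ 0.04045 else ((c+0.055)/1.055)^2.4
L = 0.2126×R_lin + 0.7152×G_lin + 0.0722×B_lin
Color 1 (24,195,90):
  R=24: 24/255≈0.0941 > 0.04045 → ((0.0941+0.055)/1.055)^2.4 ≈ 0.00913
  G=195: 195/255≈0.7647 > 0.04045 → ((0.7647+0.055)/1.055)^2.4 ≈ 0.54572
  B=90: 90/255≈0.3529 > 0.04045 → ((0.3529+0.055)/1.055)^2.4 ≈ 0.10224
  L1 = 0.2126×0.00913 + 0.7152×0.54572 + 0.0722×0.10224 ≈ 0.39963
Color 2 (111,9,142):
  R=111: 111/255≈0.4353 > 0.04045 → ((0.4353+0.055)/1.055)^2.4 ≈ 0.15896
  G=9: 9/255≈0.0353 ≤ 0.04045 → 0.0353/12.92 ≈ 0.00273
  B=142: 142/255≈0.5569 > 0.04045 → ((0.5569+0.055)/1.055)^2.4 ≈ 0.27050
  L2 = 0.2126×0.15896 + 0.7152×0.00273 + 0.0722×0.27050 ≈ 0.05528
Lighter = 0.39963, Darker = 0.05528
Ratio = (L_lighter + 0.05) / (L_darker + 0.05)
Ratio = (0.39963 + 0.05) / (0.05528 + 0.05) = 0.44963 / 0.10528 ≈ 4.2708
Ratio ≈ 4.27:1


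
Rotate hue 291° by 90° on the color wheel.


New hue = (H + rotation) mod 360
New hue = (291 + 90) mod 360
= 381 mod 360
= 21°


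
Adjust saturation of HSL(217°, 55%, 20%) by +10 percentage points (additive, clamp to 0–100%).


Original S = 55%
Adjustment = +10 percentage points
New S = 55 + (10) = 65
Clamp to [0, 100] → 65
= HSL(217°, 65%, 20%)


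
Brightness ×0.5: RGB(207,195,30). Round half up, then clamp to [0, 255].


Multiply each channel by 0.5, round half up, clamp to [0, 255]
R: 207×0.5 = 103.5 → round → 104
G: 195×0.5 = 97.5 → round → 98
B: 30×0.5 = 15
= RGB(104, 98, 15)


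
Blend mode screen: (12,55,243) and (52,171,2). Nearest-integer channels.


Screen: C = 255 - (255-A)×(255-B)/255, rounded to nearest integer
R: 255 - (255-12)×(255-52)/255 = 255 - 49329/255 ≈ 255 - 193.447 = 61.553 → 62
G: 255 - (255-55)×(255-171)/255 = 255 - 16800/255 ≈ 255 - 65.882 = 189.118 → 189
B: 255 - (255-243)×(255-2)/255 = 255 - 3036/255 ≈ 255 - 11.906 = 243.094 → 243
= RGB(62, 189, 243)


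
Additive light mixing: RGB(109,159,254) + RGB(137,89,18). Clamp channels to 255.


Additive: each channel = min(255, C₁+C₂)
R: 109+137 = 246 → 246
G: 159+89 = 248 → 248
B: 254+18 = 272 → 255
= RGB(246, 248, 255)


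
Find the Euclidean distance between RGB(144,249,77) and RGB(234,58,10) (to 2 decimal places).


d = √[(R₁-R₂)² + (G₁-G₂)² + (B₁-B₂)²]
d = √[(144-234)² + (249-58)² + (77-10)²]
d = √[8100 + 36481 + 4489]
d = √49070
d ≈ 221.52


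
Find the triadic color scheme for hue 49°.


Triadic: equally spaced at 120° intervals
H1 = 49°
H2 = (49 + 120) mod 360 = 169°
H3 = (49 + 240) mod 360 = 289°
Triadic = 49°, 169°, 289°


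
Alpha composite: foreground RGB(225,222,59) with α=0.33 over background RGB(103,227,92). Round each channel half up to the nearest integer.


C = α×F + (1-α)×B, with 1-α = 0.67
R: 0.33×225 + 0.67×103 = 74.25 + 69.01 = 143.26 → 143
G: 0.33×222 + 0.67×227 = 73.26 + 152.09 = 225.35 → 225
B: 0.33×59 + 0.67×92 = 19.47 + 61.64 = 81.11 → 81
= RGB(143, 225, 81)


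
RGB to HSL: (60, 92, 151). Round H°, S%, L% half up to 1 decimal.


Normalize: R'=60/255≈0.2353, G'=92/255≈0.3608, B'=151/255≈0.5922
Max=151/255, Min=60/255, Δ=Max-Min=91/255
L = (Max+Min)/2 = (151+60)/510 = 211/510 = 0.41372… → L = 41.4%
L ≤ 0.5 → S = Δ/(Max+Min) = 91/(151+60) = 91/211 = 0.43127… → S = 43.1%
(the 1/255 factors cancel in S and H, so raw channel differences can be used)
Max is B' → H = 60 × ((R-G)/Δ + 4) = 60 × ((60-92)/91 + 4)
  -32/91 + 4 = -0.3516… + 4 = 3.6483…
  H = 60 × 3.6483… = 218.901…° → H = 218.9°
= HSL(218.9°, 43.1%, 41.4%)


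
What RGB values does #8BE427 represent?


8B → 139 (R)
E4 → 228 (G)
27 → 39 (B)
= RGB(139, 228, 39)


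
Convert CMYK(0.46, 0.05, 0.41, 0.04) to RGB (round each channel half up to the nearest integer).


R = 255 × (1-C) × (1-K) = 255 × 0.54 × 0.96 = 132.192 → 132
G = 255 × (1-M) × (1-K) = 255 × 0.95 × 0.96 = 232.56 → 233
B = 255 × (1-Y) × (1-K) = 255 × 0.59 × 0.96 = 144.432 → 144
= RGB(132, 233, 144)


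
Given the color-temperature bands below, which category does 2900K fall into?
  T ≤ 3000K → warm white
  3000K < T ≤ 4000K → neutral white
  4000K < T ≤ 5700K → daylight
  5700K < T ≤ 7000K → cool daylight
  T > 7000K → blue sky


Temperature: 2900K
2900K ≤ 3000K → warm white
Classification: warm white


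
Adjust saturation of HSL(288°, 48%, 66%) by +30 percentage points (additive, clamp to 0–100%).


Original S = 48%
Adjustment = +30 percentage points
New S = 48 + (30) = 78
Clamp to [0, 100] → 78
= HSL(288°, 78%, 66%)


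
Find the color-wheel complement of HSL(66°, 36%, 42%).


Complement = opposite side of color wheel = hue + 180°
H' = (66 + 180) mod 360 = 246°
S and L unchanged.
= HSL(246°, 36%, 42%)


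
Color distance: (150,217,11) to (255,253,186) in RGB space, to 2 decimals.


d = √[(R₁-R₂)² + (G₁-G₂)² + (B₁-B₂)²]
d = √[(150-255)² + (217-253)² + (11-186)²]
d = √[11025 + 1296 + 30625]
d = √42946
d ≈ 207.23


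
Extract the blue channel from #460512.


Color: #460512
R = 46 = 70
G = 05 = 5
B = 12 = 18
Blue = 18


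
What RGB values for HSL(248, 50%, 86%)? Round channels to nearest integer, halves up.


H=248°, S=0.50, L=0.86
C = (1-|2L-1|)×S = (1-|0.72|)×0.50 = 0.14
H' = H/60 = 248/60 ≈ 4.1333; X = C×(1-|H' mod 2 - 1|) ≈ 0.0187
m = L - C/2 = 0.86 - 0.07 = 0.79
Sector ⌊H'⌋ = 4 → (R',G',B') = (≈0.0187, 0.0, 0.14)
RGB = ((R'+m)×255, (G'+m)×255, (B'+m)×255) = (206.21, 201.45, 237.15)
Round half up → RGB(206, 201, 237)


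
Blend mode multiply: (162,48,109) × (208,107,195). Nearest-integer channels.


Multiply: C = A×B/255, rounded to nearest integer
R: 162×208/255 = 33696/255 ≈ 132.141 → 132
G: 48×107/255 = 5136/255 ≈ 20.141 → 20
B: 109×195/255 = 21255/255 ≈ 83.353 → 83
= RGB(132, 20, 83)


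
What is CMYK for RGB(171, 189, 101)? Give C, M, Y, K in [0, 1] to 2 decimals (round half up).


R'=171/255≈0.6706, G'=189/255≈0.7412, B'=101/255≈0.3961
K = 1 - max(R',G',B') = 1 - 189/255 = 66/255 = 0.25882… → 0.26
(1-R'-K)/(1-K) simplifies to (max-R)/max with max = 189:
C = (189-171)/189 = 18/189 = 0.09523… → 0.10
M = (189-189)/189 = 0/189 = 0 → 0.00
Y = (189-101)/189 = 88/189 = 0.46560… → 0.47
= CMYK(0.10, 0.00, 0.47, 0.26)


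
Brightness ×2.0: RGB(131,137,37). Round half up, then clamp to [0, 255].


Multiply each channel by 2.0, round half up, clamp to [0, 255]
R: 131×2.0 = 262 → clamp → 255
G: 137×2.0 = 274 → clamp → 255
B: 37×2.0 = 74
= RGB(255, 255, 74)


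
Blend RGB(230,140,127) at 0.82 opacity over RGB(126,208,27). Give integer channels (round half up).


C = α×F + (1-α)×B, with 1-α = 0.18
R: 0.82×230 + 0.18×126 = 188.60 + 22.68 = 211.28 → 211
G: 0.82×140 + 0.18×208 = 114.80 + 37.44 = 152.24 → 152
B: 0.82×127 + 0.18×27 = 104.14 + 4.86 = 109.00 → 109
= RGB(211, 152, 109)


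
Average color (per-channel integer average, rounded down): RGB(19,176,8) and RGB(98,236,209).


Midpoint: each channel = ⌊(C₁+C₂)/2⌋
R: ⌊(19+98)/2⌋ = 58
G: ⌊(176+236)/2⌋ = 206
B: ⌊(8+209)/2⌋ = 108
= RGB(58, 206, 108)


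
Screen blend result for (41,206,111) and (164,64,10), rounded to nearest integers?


Screen: C = 255 - (255-A)×(255-B)/255, rounded to nearest integer
R: 255 - (255-41)×(255-164)/255 = 255 - 19474/255 ≈ 255 - 76.369 = 178.631 → 179
G: 255 - (255-206)×(255-64)/255 = 255 - 9359/255 ≈ 255 - 36.702 = 218.298 → 218
B: 255 - (255-111)×(255-10)/255 = 255 - 35280/255 ≈ 255 - 138.353 = 116.647 → 117
= RGB(179, 218, 117)


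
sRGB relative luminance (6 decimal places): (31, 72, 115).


Linearize each channel (sRGB transfer function): c = v/255; c_lin = c/12.92 if c ≤ 0.04045, else ((c+0.055)/1.055)^2.4
  R: 31/255 ≈ 0.121569 > 0.04045 → ((0.121569+0.055)/1.055)^2.4 ≈ 0.013702
  G: 72/255 ≈ 0.282353 > 0.04045 → ((0.282353+0.055)/1.055)^2.4 ≈ 0.064803
  B: 115/255 ≈ 0.450980 > 0.04045 → ((0.450980+0.055)/1.055)^2.4 ≈ 0.171441
R_lin = 0.013702, G_lin = 0.064803, B_lin = 0.171441
L = 0.2126×R + 0.7152×G + 0.0722×B
L = 0.2126×0.013702 + 0.7152×0.064803 + 0.0722×0.171441
L ≈ 0.061638


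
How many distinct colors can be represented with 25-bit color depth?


Colors = 2^bits = 2^25
= 33,554,432 colors


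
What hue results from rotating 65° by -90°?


New hue = (H + rotation) mod 360
New hue = (65 -90) mod 360
= -25 mod 360
= 335°


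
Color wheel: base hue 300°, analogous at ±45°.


Base hue: 300°
Left analog: (300 - 45) mod 360 = 255°
Right analog: (300 + 45) mod 360 = 345°
Analogous hues = 255° and 345°


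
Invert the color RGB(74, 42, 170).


Invert: (255-R, 255-G, 255-B)
R: 255-74 = 181
G: 255-42 = 213
B: 255-170 = 85
= RGB(181, 213, 85)


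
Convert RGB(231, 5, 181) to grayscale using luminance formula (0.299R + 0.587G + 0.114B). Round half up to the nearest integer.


Gray = 0.299×R + 0.587×G + 0.114×B
Gray = 0.299×231 + 0.587×5 + 0.114×181
Gray = 69.069 + 2.935 + 20.634
Gray = 92.638 → round half up → 93
Gray = 93


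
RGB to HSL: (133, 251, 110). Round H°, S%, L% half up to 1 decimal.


Normalize: R'=133/255≈0.5216, G'=251/255≈0.9843, B'=110/255≈0.4314
Max=251/255, Min=110/255, Δ=Max-Min=141/255
L = (Max+Min)/2 = (251+110)/510 = 361/510 = 0.70784… → L = 70.8%
L > 0.5 → S = Δ/(2-Max-Min) = 141/(510-251-110) = 141/149 = 0.94630… → S = 94.6%
(the 1/255 factors cancel in S and H, so raw channel differences can be used)
Max is G' → H = 60 × ((B-R)/Δ + 2) = 60 × ((110-133)/141 + 2)
  -23/141 + 2 = -0.1631… + 2 = 1.8368…
  H = 60 × 1.8368… = 110.212…° → H = 110.2°
= HSL(110.2°, 94.6%, 70.8%)


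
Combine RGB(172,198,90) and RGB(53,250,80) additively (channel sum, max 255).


Additive: each channel = min(255, C₁+C₂)
R: 172+53 = 225 → 225
G: 198+250 = 448 → 255
B: 90+80 = 170 → 170
= RGB(225, 255, 170)


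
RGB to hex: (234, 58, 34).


R = 234 → EA (hex)
G = 58 → 3A (hex)
B = 34 → 22 (hex)
Hex = #EA3A22


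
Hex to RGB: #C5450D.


C5 → 197 (R)
45 → 69 (G)
0D → 13 (B)
= RGB(197, 69, 13)


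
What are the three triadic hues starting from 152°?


Triadic: equally spaced at 120° intervals
H1 = 152°
H2 = (152 + 120) mod 360 = 272°
H3 = (152 + 240) mod 360 = 32°
Triadic = 152°, 272°, 32°


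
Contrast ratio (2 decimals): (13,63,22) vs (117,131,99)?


Linearize each sRGB channel c=v/255: c/12.92 if c ≤ 0.04045 else ((c+0.055)/1.055)^2.4
L = 0.2126×R_lin + 0.7152×G_lin + 0.0722×B_lin
Color 1 (13,63,22):
  R=13: 13/255≈0.0510 > 0.04045 → ((0.0510+0.055)/1.055)^2.4 ≈ 0.00402
  G=63: 63/255≈0.2471 > 0.04045 → ((0.2471+0.055)/1.055)^2.4 ≈ 0.04971
  B=22: 22/255≈0.0863 > 0.04045 → ((0.0863+0.055)/1.055)^2.4 ≈ 0.00802
  L1 = 0.2126×0.00402 + 0.7152×0.04971 + 0.0722×0.00802 ≈ 0.03699
Color 2 (117,131,99):
  R=117: 117/255≈0.4588 > 0.04045 → ((0.4588+0.055)/1.055)^2.4 ≈ 0.17789
  G=131: 131/255≈0.5137 > 0.04045 → ((0.5137+0.055)/1.055)^2.4 ≈ 0.22697
  B=99: 99/255≈0.3882 > 0.04045 → ((0.3882+0.055)/1.055)^2.4 ≈ 0.12477
  L2 = 0.2126×0.17789 + 0.7152×0.22697 + 0.0722×0.12477 ≈ 0.20915
Lighter = 0.20915, Darker = 0.03699
Ratio = (L_lighter + 0.05) / (L_darker + 0.05)
Ratio = (0.20915 + 0.05) / (0.03699 + 0.05) = 0.25915 / 0.08699 ≈ 2.9793
Ratio ≈ 2.98:1


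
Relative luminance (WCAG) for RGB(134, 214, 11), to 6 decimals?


Linearize each channel (sRGB transfer function): c = v/255; c_lin = c/12.92 if c ≤ 0.04045, else ((c+0.055)/1.055)^2.4
  R: 134/255 ≈ 0.525490 > 0.04045 → ((0.525490+0.055)/1.055)^2.4 ≈ 0.238398
  G: 214/255 ≈ 0.839216 > 0.04045 → ((0.839216+0.055)/1.055)^2.4 ≈ 0.672443
  B: 11/255 ≈ 0.043137 > 0.04045 → ((0.043137+0.055)/1.055)^2.4 ≈ 0.003347
R_lin = 0.238398, G_lin = 0.672443, B_lin = 0.003347
L = 0.2126×R + 0.7152×G + 0.0722×B
L = 0.2126×0.238398 + 0.7152×0.672443 + 0.0722×0.003347
L ≈ 0.531856


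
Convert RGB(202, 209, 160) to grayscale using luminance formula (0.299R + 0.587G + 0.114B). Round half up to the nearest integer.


Gray = 0.299×R + 0.587×G + 0.114×B
Gray = 0.299×202 + 0.587×209 + 0.114×160
Gray = 60.398 + 122.683 + 18.240
Gray = 201.321 → round half up → 201
Gray = 201


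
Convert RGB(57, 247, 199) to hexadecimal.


R = 57 → 39 (hex)
G = 247 → F7 (hex)
B = 199 → C7 (hex)
Hex = #39F7C7


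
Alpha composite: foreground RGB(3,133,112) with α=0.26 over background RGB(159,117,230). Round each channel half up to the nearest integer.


C = α×F + (1-α)×B, with 1-α = 0.74
R: 0.26×3 + 0.74×159 = 0.78 + 117.66 = 118.44 → 118
G: 0.26×133 + 0.74×117 = 34.58 + 86.58 = 121.16 → 121
B: 0.26×112 + 0.74×230 = 29.12 + 170.20 = 199.32 → 199
= RGB(118, 121, 199)


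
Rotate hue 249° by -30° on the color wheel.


New hue = (H + rotation) mod 360
New hue = (249 -30) mod 360
= 219 mod 360
= 219°


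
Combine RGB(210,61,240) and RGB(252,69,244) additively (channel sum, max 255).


Additive: each channel = min(255, C₁+C₂)
R: 210+252 = 462 → 255
G: 61+69 = 130 → 130
B: 240+244 = 484 → 255
= RGB(255, 130, 255)


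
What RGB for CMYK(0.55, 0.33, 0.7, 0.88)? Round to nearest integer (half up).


R = 255 × (1-C) × (1-K) = 255 × 0.45 × 0.12 = 13.77 → 14
G = 255 × (1-M) × (1-K) = 255 × 0.67 × 0.12 = 20.502 → 21
B = 255 × (1-Y) × (1-K) = 255 × 0.30 × 0.12 = 9.18 → 9
= RGB(14, 21, 9)


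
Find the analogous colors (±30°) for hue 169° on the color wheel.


Base hue: 169°
Left analog: (169 - 30) mod 360 = 139°
Right analog: (169 + 30) mod 360 = 199°
Analogous hues = 139° and 199°


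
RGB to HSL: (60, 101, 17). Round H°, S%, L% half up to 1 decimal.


Normalize: R'=60/255≈0.2353, G'=101/255≈0.3961, B'=17/255≈0.0667
Max=101/255, Min=17/255, Δ=Max-Min=84/255
L = (Max+Min)/2 = (101+17)/510 = 118/510 = 0.23137… → L = 23.1%
L ≤ 0.5 → S = Δ/(Max+Min) = 84/(101+17) = 84/118 = 0.71186… → S = 71.2%
(the 1/255 factors cancel in S and H, so raw channel differences can be used)
Max is G' → H = 60 × ((B-R)/Δ + 2) = 60 × ((17-60)/84 + 2)
  -43/84 + 2 = -0.5119… + 2 = 1.4880…
  H = 60 × 1.4880… = 89.285…° → H = 89.3°
= HSL(89.3°, 71.2%, 23.1%)


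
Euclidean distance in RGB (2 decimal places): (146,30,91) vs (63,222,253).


d = √[(R₁-R₂)² + (G₁-G₂)² + (B₁-B₂)²]
d = √[(146-63)² + (30-222)² + (91-253)²]
d = √[6889 + 36864 + 26244]
d = √69997
d ≈ 264.57


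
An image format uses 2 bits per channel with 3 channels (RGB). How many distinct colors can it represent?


Total bits = 2 bits/channel × 3 channels = 6 bits
Distinct colors = 2^6
= 64 colors


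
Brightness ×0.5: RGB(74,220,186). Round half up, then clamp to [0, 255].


Multiply each channel by 0.5, round half up, clamp to [0, 255]
R: 74×0.5 = 37
G: 220×0.5 = 110
B: 186×0.5 = 93
= RGB(37, 110, 93)


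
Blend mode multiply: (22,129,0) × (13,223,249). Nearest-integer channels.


Multiply: C = A×B/255, rounded to nearest integer
R: 22×13/255 = 286/255 ≈ 1.122 → 1
G: 129×223/255 = 28767/255 ≈ 112.812 → 113
B: 0×249/255 = 0/255 ≈ 0.000 → 0
= RGB(1, 113, 0)


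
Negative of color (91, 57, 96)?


Invert: (255-R, 255-G, 255-B)
R: 255-91 = 164
G: 255-57 = 198
B: 255-96 = 159
= RGB(164, 198, 159)


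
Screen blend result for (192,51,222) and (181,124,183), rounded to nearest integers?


Screen: C = 255 - (255-A)×(255-B)/255, rounded to nearest integer
R: 255 - (255-192)×(255-181)/255 = 255 - 4662/255 ≈ 255 - 18.282 = 236.718 → 237
G: 255 - (255-51)×(255-124)/255 = 255 - 26724/255 ≈ 255 - 104.800 = 150.200 → 150
B: 255 - (255-222)×(255-183)/255 = 255 - 2376/255 ≈ 255 - 9.318 = 245.682 → 246
= RGB(237, 150, 246)


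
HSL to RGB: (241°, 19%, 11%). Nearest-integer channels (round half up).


H=241°, S=0.19, L=0.11
C = (1-|2L-1|)×S = (1-|-0.78|)×0.19 = 0.0418
H' = H/60 = 241/60 ≈ 4.0167; X = C×(1-|H' mod 2 - 1|) ≈ 0.0007
m = L - C/2 = 0.11 - 0.0209 = 0.0891
Sector ⌊H'⌋ = 4 → (R',G',B') = (≈0.0007, 0.0, 0.0418)
RGB = ((R'+m)×255, (G'+m)×255, (B'+m)×255) = (22.89815, 22.7205, 33.3795)
Round half up → RGB(23, 23, 33)


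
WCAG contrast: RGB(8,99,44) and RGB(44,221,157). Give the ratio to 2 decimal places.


Linearize each sRGB channel c=v/255: c/12.92 if c ≤ 0.04045 else ((c+0.055)/1.055)^2.4
L = 0.2126×R_lin + 0.7152×G_lin + 0.0722×B_lin
Color 1 (8,99,44):
  R=8: 8/255≈0.0314 ≤ 0.04045 → 0.0314/12.92 ≈ 0.00243
  G=99: 99/255≈0.3882 > 0.04045 → ((0.3882+0.055)/1.055)^2.4 ≈ 0.12477
  B=44: 44/255≈0.1725 > 0.04045 → ((0.1725+0.055)/1.055)^2.4 ≈ 0.02519
  L1 = 0.2126×0.00243 + 0.7152×0.12477 + 0.0722×0.02519 ≈ 0.09157
Color 2 (44,221,157):
  R=44: 44/255≈0.1725 > 0.04045 → ((0.1725+0.055)/1.055)^2.4 ≈ 0.02519
  G=221: 221/255≈0.8667 > 0.04045 → ((0.8667+0.055)/1.055)^2.4 ≈ 0.72306
  B=157: 157/255≈0.6157 > 0.04045 → ((0.6157+0.055)/1.055)^2.4 ≈ 0.33716
  L2 = 0.2126×0.02519 + 0.7152×0.72306 + 0.0722×0.33716 ≈ 0.54683
Lighter = 0.54683, Darker = 0.09157
Ratio = (L_lighter + 0.05) / (L_darker + 0.05)
Ratio = (0.54683 + 0.05) / (0.09157 + 0.05) = 0.59683 / 0.14157 ≈ 4.2157
Ratio ≈ 4.22:1


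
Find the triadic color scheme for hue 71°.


Triadic: equally spaced at 120° intervals
H1 = 71°
H2 = (71 + 120) mod 360 = 191°
H3 = (71 + 240) mod 360 = 311°
Triadic = 71°, 191°, 311°


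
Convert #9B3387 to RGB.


9B → 155 (R)
33 → 51 (G)
87 → 135 (B)
= RGB(155, 51, 135)


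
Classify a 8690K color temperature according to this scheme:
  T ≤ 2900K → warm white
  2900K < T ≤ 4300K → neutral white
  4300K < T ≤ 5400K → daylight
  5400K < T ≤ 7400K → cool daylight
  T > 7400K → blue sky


Temperature: 8690K
8690K > 7400K → blue sky
Classification: blue sky


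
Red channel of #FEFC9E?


Color: #FEFC9E
R = FE = 254
G = FC = 252
B = 9E = 158
Red = 254


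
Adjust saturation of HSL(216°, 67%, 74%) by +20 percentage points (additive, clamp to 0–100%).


Original S = 67%
Adjustment = +20 percentage points
New S = 67 + (20) = 87
Clamp to [0, 100] → 87
= HSL(216°, 87%, 74%)


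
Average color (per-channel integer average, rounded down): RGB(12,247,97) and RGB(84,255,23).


Midpoint: each channel = ⌊(C₁+C₂)/2⌋
R: ⌊(12+84)/2⌋ = 48
G: ⌊(247+255)/2⌋ = 251
B: ⌊(97+23)/2⌋ = 60
= RGB(48, 251, 60)


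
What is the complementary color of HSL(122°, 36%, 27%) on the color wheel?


Complement = opposite side of color wheel = hue + 180°
H' = (122 + 180) mod 360 = 302°
S and L unchanged.
= HSL(302°, 36%, 27%)


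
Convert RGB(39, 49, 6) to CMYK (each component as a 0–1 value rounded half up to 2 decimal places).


R'=39/255≈0.1529, G'=49/255≈0.1922, B'=6/255≈0.0235
K = 1 - max(R',G',B') = 1 - 49/255 = 206/255 = 0.80784… → 0.81
(1-R'-K)/(1-K) simplifies to (max-R)/max with max = 49:
C = (49-39)/49 = 10/49 = 0.20408… → 0.20
M = (49-49)/49 = 0/49 = 0 → 0.00
Y = (49-6)/49 = 43/49 = 0.87755… → 0.88
= CMYK(0.20, 0.00, 0.88, 0.81)


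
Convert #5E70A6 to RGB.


5E → 94 (R)
70 → 112 (G)
A6 → 166 (B)
= RGB(94, 112, 166)


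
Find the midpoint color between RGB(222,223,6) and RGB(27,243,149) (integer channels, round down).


Midpoint: each channel = ⌊(C₁+C₂)/2⌋
R: ⌊(222+27)/2⌋ = 124
G: ⌊(223+243)/2⌋ = 233
B: ⌊(6+149)/2⌋ = 77
= RGB(124, 233, 77)


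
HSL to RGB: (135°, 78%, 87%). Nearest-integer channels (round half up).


H=135°, S=0.78, L=0.87
C = (1-|2L-1|)×S = (1-|0.74|)×0.78 = 0.2028
H' = H/60 = 135/60 ≈ 2.2500; X = C×(1-|H' mod 2 - 1|) = 0.0507
m = L - C/2 = 0.87 - 0.1014 = 0.7686
Sector ⌊H'⌋ = 2 → (R',G',B') = (0.0, 0.2028, 0.0507)
RGB = ((R'+m)×255, (G'+m)×255, (B'+m)×255) = (195.993, 247.707, 208.9215)
Round half up → RGB(196, 248, 209)


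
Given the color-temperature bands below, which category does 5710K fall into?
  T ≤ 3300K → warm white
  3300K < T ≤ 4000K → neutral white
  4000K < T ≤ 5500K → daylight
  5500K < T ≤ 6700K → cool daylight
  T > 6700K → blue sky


Temperature: 5710K
5500K < 5710K ≤ 6700K → cool daylight
Classification: cool daylight


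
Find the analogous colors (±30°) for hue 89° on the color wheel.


Base hue: 89°
Left analog: (89 - 30) mod 360 = 59°
Right analog: (89 + 30) mod 360 = 119°
Analogous hues = 59° and 119°


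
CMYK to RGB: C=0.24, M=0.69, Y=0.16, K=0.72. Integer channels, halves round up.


R = 255 × (1-C) × (1-K) = 255 × 0.76 × 0.28 = 54.264 → 54
G = 255 × (1-M) × (1-K) = 255 × 0.31 × 0.28 = 22.134 → 22
B = 255 × (1-Y) × (1-K) = 255 × 0.84 × 0.28 = 59.976 → 60
= RGB(54, 22, 60)


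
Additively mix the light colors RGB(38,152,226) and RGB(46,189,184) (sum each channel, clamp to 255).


Additive: each channel = min(255, C₁+C₂)
R: 38+46 = 84 → 84
G: 152+189 = 341 → 255
B: 226+184 = 410 → 255
= RGB(84, 255, 255)


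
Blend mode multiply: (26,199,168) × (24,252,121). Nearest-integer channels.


Multiply: C = A×B/255, rounded to nearest integer
R: 26×24/255 = 624/255 ≈ 2.447 → 2
G: 199×252/255 = 50148/255 ≈ 196.659 → 197
B: 168×121/255 = 20328/255 ≈ 79.718 → 80
= RGB(2, 197, 80)


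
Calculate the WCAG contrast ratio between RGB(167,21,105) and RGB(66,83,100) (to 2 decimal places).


Linearize each sRGB channel c=v/255: c/12.92 if c ≤ 0.04045 else ((c+0.055)/1.055)^2.4
L = 0.2126×R_lin + 0.7152×G_lin + 0.0722×B_lin
Color 1 (167,21,105):
  R=167: 167/255≈0.6549 > 0.04045 → ((0.6549+0.055)/1.055)^2.4 ≈ 0.38643
  G=21: 21/255≈0.0824 > 0.04045 → ((0.0824+0.055)/1.055)^2.4 ≈ 0.00750
  B=105: 105/255≈0.4118 > 0.04045 → ((0.4118+0.055)/1.055)^2.4 ≈ 0.14126
  L1 = 0.2126×0.38643 + 0.7152×0.00750 + 0.0722×0.14126 ≈ 0.09772
Color 2 (66,83,100):
  R=66: 66/255≈0.2588 > 0.04045 → ((0.2588+0.055)/1.055)^2.4 ≈ 0.05448
  G=83: 83/255≈0.3255 > 0.04045 → ((0.3255+0.055)/1.055)^2.4 ≈ 0.08650
  B=100: 100/255≈0.3922 > 0.04045 → ((0.3922+0.055)/1.055)^2.4 ≈ 0.12744
  L2 = 0.2126×0.05448 + 0.7152×0.08650 + 0.0722×0.12744 ≈ 0.08265
Lighter = 0.09772, Darker = 0.08265
Ratio = (L_lighter + 0.05) / (L_darker + 0.05)
Ratio = (0.09772 + 0.05) / (0.08265 + 0.05) = 0.14772 / 0.13265 ≈ 1.1136
Ratio ≈ 1.11:1


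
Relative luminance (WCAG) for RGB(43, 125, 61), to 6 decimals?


Linearize each channel (sRGB transfer function): c = v/255; c_lin = c/12.92 if c ≤ 0.04045, else ((c+0.055)/1.055)^2.4
  R: 43/255 ≈ 0.168627 > 0.04045 → ((0.168627+0.055)/1.055)^2.4 ≈ 0.024158
  G: 125/255 ≈ 0.490196 > 0.04045 → ((0.490196+0.055)/1.055)^2.4 ≈ 0.205079
  B: 61/255 ≈ 0.239216 > 0.04045 → ((0.239216+0.055)/1.055)^2.4 ≈ 0.046665
R_lin = 0.024158, G_lin = 0.205079, B_lin = 0.046665
L = 0.2126×R + 0.7152×G + 0.0722×B
L = 0.2126×0.024158 + 0.7152×0.205079 + 0.0722×0.046665
L ≈ 0.155177


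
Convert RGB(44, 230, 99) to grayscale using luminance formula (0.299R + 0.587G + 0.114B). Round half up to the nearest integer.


Gray = 0.299×R + 0.587×G + 0.114×B
Gray = 0.299×44 + 0.587×230 + 0.114×99
Gray = 13.156 + 135.010 + 11.286
Gray = 159.452 → round half up → 159
Gray = 159


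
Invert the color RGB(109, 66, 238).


Invert: (255-R, 255-G, 255-B)
R: 255-109 = 146
G: 255-66 = 189
B: 255-238 = 17
= RGB(146, 189, 17)


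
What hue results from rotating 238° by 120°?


New hue = (H + rotation) mod 360
New hue = (238 + 120) mod 360
= 358 mod 360
= 358°


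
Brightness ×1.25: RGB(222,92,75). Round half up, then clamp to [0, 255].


Multiply each channel by 1.25, round half up, clamp to [0, 255]
R: 222×1.25 = 277.5 → round → 278 → clamp → 255
G: 92×1.25 = 115
B: 75×1.25 = 93.75 → round → 94
= RGB(255, 115, 94)


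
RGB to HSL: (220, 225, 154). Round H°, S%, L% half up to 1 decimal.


Normalize: R'=220/255≈0.8627, G'=225/255≈0.8824, B'=154/255≈0.6039
Max=225/255, Min=154/255, Δ=Max-Min=71/255
L = (Max+Min)/2 = (225+154)/510 = 379/510 = 0.74313… → L = 74.3%
L > 0.5 → S = Δ/(2-Max-Min) = 71/(510-225-154) = 71/131 = 0.54198… → S = 54.2%
(the 1/255 factors cancel in S and H, so raw channel differences can be used)
Max is G' → H = 60 × ((B-R)/Δ + 2) = 60 × ((154-220)/71 + 2)
  -66/71 + 2 = -0.9295… + 2 = 1.0704…
  H = 60 × 1.0704… = 64.225…° → H = 64.2°
= HSL(64.2°, 54.2%, 74.3%)


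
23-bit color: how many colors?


Colors = 2^bits = 2^23
= 8,388,608 colors


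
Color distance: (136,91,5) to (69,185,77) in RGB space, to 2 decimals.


d = √[(R₁-R₂)² + (G₁-G₂)² + (B₁-B₂)²]
d = √[(136-69)² + (91-185)² + (5-77)²]
d = √[4489 + 8836 + 5184]
d = √18509
d ≈ 136.05


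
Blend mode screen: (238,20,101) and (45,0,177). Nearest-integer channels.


Screen: C = 255 - (255-A)×(255-B)/255, rounded to nearest integer
R: 255 - (255-238)×(255-45)/255 = 255 - 3570/255 ≈ 255 - 14.000 = 241.000 → 241
G: 255 - (255-20)×(255-0)/255 = 255 - 59925/255 ≈ 255 - 235.000 = 20.000 → 20
B: 255 - (255-101)×(255-177)/255 = 255 - 12012/255 ≈ 255 - 47.106 = 207.894 → 208
= RGB(241, 20, 208)


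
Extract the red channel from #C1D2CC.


Color: #C1D2CC
R = C1 = 193
G = D2 = 210
B = CC = 204
Red = 193


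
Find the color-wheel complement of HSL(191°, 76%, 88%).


Complement = opposite side of color wheel = hue + 180°
H' = (191 + 180) mod 360 = 11°
S and L unchanged.
= HSL(11°, 76%, 88%)


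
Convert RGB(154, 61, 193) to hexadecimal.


R = 154 → 9A (hex)
G = 61 → 3D (hex)
B = 193 → C1 (hex)
Hex = #9A3DC1


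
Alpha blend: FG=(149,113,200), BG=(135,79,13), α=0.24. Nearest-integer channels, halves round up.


C = α×F + (1-α)×B, with 1-α = 0.76
R: 0.24×149 + 0.76×135 = 35.76 + 102.60 = 138.36 → 138
G: 0.24×113 + 0.76×79 = 27.12 + 60.04 = 87.16 → 87
B: 0.24×200 + 0.76×13 = 48.00 + 9.88 = 57.88 → 58
= RGB(138, 87, 58)


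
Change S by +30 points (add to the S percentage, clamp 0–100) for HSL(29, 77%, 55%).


Original S = 77%
Adjustment = +30 percentage points
New S = 77 + (30) = 107
Clamp to [0, 100] → 100
= HSL(29°, 100%, 55%)


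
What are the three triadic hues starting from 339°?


Triadic: equally spaced at 120° intervals
H1 = 339°
H2 = (339 + 120) mod 360 = 99°
H3 = (339 + 240) mod 360 = 219°
Triadic = 339°, 99°, 219°
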